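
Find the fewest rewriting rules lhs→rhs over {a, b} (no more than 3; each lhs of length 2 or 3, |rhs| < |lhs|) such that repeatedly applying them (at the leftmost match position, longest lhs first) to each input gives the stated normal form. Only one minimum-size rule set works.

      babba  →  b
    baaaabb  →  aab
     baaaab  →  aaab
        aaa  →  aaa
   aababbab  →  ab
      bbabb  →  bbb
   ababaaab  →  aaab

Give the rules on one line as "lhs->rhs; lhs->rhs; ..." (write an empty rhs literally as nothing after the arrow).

abb->b; ba->

  | babba => bba => b
  | baaaabb => aaabb => aab
  | baaaab => aaab
  | aaa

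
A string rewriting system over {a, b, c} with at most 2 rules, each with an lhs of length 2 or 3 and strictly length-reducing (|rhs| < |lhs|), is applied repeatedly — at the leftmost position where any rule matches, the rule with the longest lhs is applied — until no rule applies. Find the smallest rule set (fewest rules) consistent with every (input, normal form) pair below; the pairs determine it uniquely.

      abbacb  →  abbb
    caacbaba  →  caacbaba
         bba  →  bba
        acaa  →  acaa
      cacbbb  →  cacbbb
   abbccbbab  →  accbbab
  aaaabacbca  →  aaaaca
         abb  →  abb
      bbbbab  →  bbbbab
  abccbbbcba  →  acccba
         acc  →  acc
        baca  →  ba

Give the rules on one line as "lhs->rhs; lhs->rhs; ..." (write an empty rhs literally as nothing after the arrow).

bac->b; bc->c

  | abbacb => abbb
  | caacbaba
  | bba
  | acaa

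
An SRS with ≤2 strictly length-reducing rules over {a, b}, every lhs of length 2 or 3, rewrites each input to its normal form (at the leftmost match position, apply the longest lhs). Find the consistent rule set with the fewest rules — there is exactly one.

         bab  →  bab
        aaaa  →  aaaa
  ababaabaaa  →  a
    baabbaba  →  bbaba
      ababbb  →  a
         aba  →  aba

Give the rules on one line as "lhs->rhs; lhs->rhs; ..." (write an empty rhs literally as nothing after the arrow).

baa->; bbb->a

  | bab
  | aaaa
  | ababaabaaa => ababaaa => abaa => a
  | baabbaba => bbaba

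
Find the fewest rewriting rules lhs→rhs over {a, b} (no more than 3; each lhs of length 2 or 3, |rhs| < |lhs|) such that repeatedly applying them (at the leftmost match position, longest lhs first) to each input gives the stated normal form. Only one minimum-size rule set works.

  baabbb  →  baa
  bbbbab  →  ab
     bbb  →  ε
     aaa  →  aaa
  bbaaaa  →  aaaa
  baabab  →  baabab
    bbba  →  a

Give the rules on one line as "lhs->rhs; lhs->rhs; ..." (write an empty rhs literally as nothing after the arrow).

  | baabbb => baabb => baa
  | bbbbab => bbbab => bbab => ab
  | bbb => bb => ε
  | aaa

bb->; bbb->bb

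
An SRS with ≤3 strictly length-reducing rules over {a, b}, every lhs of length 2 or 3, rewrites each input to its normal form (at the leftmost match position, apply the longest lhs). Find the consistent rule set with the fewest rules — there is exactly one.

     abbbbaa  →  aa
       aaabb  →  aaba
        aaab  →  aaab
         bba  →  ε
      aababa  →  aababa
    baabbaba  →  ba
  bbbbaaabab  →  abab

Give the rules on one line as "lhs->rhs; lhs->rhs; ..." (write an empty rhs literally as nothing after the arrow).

  | abbbbaa => babbaa => bbaaa => aa
  | aaabb => aaba
  | aaab
  | bba => ε

abb->ba; baa->; bba->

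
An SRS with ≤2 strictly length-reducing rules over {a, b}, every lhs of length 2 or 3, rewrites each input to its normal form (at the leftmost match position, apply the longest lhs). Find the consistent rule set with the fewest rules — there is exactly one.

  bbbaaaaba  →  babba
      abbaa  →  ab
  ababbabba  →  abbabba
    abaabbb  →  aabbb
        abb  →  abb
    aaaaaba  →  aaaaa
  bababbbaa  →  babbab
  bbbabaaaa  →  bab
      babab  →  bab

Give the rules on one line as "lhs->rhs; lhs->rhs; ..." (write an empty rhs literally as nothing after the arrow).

  | bbbaaaaba => bbabaaba => bbaaba => babba
  | abbaa => abab => ab
  | ababbabba => abbabba
  | abaabbb => aabbb

aba->a; baa->ab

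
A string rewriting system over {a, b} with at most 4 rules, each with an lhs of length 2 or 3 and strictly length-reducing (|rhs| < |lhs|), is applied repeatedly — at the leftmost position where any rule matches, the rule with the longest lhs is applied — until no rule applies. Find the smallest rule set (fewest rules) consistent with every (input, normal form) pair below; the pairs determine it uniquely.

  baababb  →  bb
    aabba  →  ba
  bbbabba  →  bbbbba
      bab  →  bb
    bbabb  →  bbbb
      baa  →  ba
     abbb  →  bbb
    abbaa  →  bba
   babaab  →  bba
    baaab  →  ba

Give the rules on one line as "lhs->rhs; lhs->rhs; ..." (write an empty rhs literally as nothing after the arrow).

aa->a; aab->a; ab->b

  | baababb => baabb => bab => bb
  | aabba => aba => ba
  | bbbabba => bbbbba
  | bab => bb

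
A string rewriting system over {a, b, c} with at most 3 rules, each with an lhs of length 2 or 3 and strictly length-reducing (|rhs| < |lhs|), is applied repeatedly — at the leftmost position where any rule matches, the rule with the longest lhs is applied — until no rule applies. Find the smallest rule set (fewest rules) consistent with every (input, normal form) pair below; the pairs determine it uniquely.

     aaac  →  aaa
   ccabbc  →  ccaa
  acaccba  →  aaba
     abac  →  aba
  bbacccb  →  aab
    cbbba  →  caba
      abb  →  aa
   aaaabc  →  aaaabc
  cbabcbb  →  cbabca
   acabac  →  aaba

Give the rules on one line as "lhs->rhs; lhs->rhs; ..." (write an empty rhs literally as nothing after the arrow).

ac->a; bb->a

  | aaac => aaa
  | ccabbc => ccaac => ccaa
  | acaccba => aaccba => aacba => aaba
  | abac => aba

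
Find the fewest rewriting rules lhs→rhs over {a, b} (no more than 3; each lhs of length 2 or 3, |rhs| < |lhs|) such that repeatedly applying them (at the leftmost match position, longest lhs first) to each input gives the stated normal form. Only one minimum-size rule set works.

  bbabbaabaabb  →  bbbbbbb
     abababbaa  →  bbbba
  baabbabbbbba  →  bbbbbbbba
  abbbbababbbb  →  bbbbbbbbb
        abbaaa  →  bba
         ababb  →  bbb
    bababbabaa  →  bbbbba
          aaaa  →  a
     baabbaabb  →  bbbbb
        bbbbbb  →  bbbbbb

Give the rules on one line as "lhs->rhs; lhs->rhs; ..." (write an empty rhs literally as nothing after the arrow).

  | bbabbaabaabb => bbbbaabaabb => bbbbabaabb => bbbbbaabb => bbbbbabb => bbbbbbb
  | abababbaa => bababbaa => bbabbaa => bbbbaa => bbbba
  | baabbabbbbba => babbabbbbba => bbbabbbbba => bbbbbbbba
  | abbbbababbbb => bbbbababbbb => bbbbbabbbb => bbbbbbbbb

aa->a; ab->b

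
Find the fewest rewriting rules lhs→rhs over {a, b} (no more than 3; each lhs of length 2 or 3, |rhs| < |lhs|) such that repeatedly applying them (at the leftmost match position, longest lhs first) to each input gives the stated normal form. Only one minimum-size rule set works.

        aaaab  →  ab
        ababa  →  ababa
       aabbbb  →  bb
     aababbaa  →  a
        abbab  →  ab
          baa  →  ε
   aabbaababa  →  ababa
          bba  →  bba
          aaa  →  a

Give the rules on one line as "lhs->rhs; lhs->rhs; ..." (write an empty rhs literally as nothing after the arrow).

aa->a; abb->; baa->

  | aaaab => aaab => aab => ab
  | ababa
  | aabbbb => abbbb => bb
  | aababbaa => ababbaa => abaa => a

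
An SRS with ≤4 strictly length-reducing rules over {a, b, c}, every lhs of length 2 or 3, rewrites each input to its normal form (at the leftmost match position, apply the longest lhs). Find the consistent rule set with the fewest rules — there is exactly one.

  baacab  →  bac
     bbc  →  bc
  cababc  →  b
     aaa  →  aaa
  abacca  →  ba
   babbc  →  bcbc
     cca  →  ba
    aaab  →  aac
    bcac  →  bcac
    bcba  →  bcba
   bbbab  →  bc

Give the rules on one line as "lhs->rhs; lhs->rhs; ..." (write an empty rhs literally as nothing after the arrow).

  | baacab => baacc => baab => bac
  | bbc => bc
  | cababc => ccabc => babc => bcc => bb => b
  | aaa

ab->c; bb->b; cc->b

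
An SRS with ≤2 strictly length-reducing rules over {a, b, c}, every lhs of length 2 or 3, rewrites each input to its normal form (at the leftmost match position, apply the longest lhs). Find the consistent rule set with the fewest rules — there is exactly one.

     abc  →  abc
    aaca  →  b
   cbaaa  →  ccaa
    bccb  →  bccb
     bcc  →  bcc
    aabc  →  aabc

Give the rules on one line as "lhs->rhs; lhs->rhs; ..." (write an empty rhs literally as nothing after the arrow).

ac->b; ba->c

  | abc
  | aaca => aba => ac => b
  | cbaaa => ccaa
  | bccb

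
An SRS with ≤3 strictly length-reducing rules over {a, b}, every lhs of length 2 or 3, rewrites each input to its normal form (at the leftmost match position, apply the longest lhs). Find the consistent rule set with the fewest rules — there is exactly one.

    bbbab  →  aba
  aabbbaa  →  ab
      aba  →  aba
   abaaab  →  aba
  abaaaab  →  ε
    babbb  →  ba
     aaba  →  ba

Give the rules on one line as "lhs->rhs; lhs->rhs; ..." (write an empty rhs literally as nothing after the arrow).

aa->; bab->ba; bb->a

  | bbbab => abab => aba
  | aabbbaa => bbbaa => abaa => ab
  | aba
  | abaaab => abab => aba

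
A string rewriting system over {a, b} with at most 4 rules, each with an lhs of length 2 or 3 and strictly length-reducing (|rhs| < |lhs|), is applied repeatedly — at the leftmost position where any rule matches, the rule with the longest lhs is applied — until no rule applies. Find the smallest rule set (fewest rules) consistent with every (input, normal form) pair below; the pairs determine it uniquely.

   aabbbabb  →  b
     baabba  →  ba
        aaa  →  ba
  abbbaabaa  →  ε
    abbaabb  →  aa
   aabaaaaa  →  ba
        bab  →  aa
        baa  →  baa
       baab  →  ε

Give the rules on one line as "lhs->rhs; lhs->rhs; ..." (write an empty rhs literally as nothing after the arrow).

  | aabbbabb => babbabb => aababb => baabb => bbab => b
  | baabba => bbaba => ba
  | aaa => ba
  | abbbaabaa => ababaa => aaaaa => baaa => bba => ε

aaa->ba; aab->ba; bab->aa; bba->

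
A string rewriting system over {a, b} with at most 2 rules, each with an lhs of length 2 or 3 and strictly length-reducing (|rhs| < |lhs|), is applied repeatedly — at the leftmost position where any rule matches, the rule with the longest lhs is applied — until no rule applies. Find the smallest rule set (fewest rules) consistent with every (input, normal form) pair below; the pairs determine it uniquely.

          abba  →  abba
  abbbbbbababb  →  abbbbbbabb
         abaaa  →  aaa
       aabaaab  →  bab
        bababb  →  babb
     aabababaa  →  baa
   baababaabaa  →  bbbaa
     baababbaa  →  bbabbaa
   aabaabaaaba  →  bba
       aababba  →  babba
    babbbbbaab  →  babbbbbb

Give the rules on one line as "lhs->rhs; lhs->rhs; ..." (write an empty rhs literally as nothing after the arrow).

  | abba
  | abbbbbbababb => abbbbbbabb
  | abaaa => aaa
  | aabaaab => baaab => bab

aab->b; aba->a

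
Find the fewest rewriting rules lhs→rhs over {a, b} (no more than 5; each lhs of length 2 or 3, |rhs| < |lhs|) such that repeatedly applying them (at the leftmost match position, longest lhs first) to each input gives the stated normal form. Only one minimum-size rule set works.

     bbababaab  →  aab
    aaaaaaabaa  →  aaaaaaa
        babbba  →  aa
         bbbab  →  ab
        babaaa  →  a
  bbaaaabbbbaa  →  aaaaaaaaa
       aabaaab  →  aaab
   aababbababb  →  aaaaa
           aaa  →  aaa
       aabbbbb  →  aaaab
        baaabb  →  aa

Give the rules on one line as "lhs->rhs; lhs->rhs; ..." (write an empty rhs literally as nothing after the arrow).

ba->a; baa->; bab->b; bb->a

  | bbababaab => aababaab => aabaab => aab
  | aaaaaaabaa => aaaaaaa
  | babbba => bbba => aba => aa
  | bbbab => abab => ab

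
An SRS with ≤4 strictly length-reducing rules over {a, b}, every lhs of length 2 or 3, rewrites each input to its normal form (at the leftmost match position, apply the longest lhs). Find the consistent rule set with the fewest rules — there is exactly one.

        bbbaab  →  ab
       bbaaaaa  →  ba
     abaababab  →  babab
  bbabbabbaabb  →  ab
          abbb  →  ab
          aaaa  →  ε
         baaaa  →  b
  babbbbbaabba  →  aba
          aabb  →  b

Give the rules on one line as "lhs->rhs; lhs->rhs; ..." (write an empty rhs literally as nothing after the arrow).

aa->; baa->ab; bb->b

  | bbbaab => bbaab => baab => abb => ab
  | bbaaaaa => baaaaa => abaaa => aaba => ba
  | abaababab => aabbabab => bbabab => babab
  | bbabbabbaabb => babbabbaabb => bababbaabb => bababaabb => babaabbb => baabbbb => abbbbb => abbbb => abbb => abb => ab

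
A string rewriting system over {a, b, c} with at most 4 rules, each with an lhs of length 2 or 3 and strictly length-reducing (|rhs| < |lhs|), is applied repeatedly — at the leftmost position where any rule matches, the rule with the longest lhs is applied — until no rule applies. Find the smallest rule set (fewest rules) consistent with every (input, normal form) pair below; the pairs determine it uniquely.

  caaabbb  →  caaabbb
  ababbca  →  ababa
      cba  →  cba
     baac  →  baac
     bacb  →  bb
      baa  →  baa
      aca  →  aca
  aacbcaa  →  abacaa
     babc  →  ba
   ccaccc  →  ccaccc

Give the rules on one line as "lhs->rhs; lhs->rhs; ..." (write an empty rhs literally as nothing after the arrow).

  | caaabbb
  | ababbca => ababa
  | cba
  | baac

acb->ba; bba->bb; bc->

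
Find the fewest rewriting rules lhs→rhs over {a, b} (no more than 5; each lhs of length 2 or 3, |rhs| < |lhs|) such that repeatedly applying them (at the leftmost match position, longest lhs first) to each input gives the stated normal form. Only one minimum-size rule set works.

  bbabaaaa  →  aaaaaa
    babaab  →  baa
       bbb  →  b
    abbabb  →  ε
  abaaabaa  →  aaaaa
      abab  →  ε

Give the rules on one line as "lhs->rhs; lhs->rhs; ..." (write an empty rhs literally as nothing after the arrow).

  | bbabaaaa => aabaaaa => aaaaaa
  | babaab => baab => baa
  | bbb => b
  | abbabb => babb => bb => ε

aab->aa; ab->; bb->; bba->aa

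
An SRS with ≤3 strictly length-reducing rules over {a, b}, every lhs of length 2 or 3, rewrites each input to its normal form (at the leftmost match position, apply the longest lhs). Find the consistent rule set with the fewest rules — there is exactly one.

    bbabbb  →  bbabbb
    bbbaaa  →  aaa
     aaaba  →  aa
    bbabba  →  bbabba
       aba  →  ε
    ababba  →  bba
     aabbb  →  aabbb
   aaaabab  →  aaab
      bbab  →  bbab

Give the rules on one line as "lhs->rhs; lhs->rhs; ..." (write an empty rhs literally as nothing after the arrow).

  | bbabbb
  | bbbaaa => bbaaa => baaa => aaa
  | aaaba => aa
  | bbabba

aba->; baa->aa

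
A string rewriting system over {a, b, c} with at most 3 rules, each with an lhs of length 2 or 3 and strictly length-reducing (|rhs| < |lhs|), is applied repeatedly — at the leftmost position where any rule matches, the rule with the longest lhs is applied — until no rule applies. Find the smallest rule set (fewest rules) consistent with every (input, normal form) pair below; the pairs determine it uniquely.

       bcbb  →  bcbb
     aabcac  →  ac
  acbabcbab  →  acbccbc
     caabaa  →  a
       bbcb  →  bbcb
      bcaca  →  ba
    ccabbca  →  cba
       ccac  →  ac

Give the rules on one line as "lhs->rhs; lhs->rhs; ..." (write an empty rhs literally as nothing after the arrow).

aa->a; ab->c; ca->a

  | bcbb
  | aabcac => abcac => ccac => cac => ac
  | acbabcbab => acbccbab => acbccbc
  | caabaa => aabaa => abaa => caa => aa => a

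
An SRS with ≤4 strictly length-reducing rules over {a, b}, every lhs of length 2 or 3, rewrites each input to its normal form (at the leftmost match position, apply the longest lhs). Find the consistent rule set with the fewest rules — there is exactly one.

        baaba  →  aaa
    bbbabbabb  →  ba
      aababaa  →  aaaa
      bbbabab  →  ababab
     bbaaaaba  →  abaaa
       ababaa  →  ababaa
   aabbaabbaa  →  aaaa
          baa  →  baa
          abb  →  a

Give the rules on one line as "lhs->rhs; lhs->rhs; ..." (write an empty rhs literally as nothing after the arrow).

  | baaba => bbaa => aaa
  | bbbabbabb => ababbabb => abaabb => abbab => aab => ba
  | aababaa => baabaa => bbaaa => aaaa
  | bbbabab => ababab

aab->ba; abb->a; bb->a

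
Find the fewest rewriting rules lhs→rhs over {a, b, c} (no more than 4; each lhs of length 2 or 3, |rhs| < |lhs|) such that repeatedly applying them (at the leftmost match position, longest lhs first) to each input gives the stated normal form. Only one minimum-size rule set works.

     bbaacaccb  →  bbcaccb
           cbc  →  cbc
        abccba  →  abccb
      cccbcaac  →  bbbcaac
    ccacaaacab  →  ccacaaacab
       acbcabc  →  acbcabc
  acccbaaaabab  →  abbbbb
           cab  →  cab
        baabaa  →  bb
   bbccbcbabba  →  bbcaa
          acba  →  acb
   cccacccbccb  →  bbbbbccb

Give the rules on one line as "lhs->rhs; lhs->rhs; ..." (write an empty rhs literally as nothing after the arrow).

ba->b; cbb->a; ccc->bb

  | bbaacaccb => bbacaccb => bbcaccb
  | cbc
  | abccba => abccb
  | cccbcaac => bbbcaac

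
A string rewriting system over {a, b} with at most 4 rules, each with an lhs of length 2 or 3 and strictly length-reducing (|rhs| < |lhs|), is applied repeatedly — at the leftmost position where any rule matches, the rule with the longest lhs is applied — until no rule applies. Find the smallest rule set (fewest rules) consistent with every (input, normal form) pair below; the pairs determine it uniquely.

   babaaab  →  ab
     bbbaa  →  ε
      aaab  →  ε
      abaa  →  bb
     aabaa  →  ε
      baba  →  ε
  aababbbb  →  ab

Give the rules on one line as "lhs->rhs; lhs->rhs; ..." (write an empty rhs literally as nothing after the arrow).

  | babaaab => abaaab => aaaab => bbab => bab => ab
  | bbbaa => aa => ε
  | aaab => bbb => ε
  | abaa => aaa => bb

aa->; aaa->bb; ba->a; bbb->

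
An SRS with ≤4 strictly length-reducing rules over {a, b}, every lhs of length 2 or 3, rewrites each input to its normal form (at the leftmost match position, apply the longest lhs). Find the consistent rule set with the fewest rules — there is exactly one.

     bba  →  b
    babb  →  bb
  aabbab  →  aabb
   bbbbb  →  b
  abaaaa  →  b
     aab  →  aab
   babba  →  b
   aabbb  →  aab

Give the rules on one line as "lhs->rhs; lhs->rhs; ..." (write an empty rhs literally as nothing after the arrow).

  | bba => b
  | babb => bb
  | aabbab => aabb
  | bbbbb => bbb => b

aaa->bb; ba->; bbb->b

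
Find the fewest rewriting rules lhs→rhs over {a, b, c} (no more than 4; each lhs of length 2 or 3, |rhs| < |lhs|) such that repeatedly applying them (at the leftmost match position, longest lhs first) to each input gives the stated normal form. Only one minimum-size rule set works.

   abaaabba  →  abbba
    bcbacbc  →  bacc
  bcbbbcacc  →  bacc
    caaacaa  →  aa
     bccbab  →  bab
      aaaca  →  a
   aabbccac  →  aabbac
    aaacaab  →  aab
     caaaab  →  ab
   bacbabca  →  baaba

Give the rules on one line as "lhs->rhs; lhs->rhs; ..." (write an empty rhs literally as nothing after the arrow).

  | abaaabba => abbba
  | bcbacbc => bcacbc => bacbc => bacc
  | bcbbbcacc => bcbbcacc => bcbcacc => bccacc => bcacc => bacc
  | caaacaa => aaacaa => caa => aa

aaa->; ca->a; cb->c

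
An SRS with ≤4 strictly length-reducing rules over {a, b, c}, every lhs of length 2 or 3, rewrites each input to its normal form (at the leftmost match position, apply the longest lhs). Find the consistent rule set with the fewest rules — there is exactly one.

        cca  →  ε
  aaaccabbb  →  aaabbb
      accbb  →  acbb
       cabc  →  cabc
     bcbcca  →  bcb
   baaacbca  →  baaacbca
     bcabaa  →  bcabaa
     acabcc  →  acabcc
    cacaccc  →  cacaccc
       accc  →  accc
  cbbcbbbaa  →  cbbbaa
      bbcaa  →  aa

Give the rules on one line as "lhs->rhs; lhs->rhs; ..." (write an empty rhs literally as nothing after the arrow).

bbc->; cca->; ccb->cb

  | cca => ε
  | aaaccabbb => aaabbb
  | accbb => acbb
  | cabc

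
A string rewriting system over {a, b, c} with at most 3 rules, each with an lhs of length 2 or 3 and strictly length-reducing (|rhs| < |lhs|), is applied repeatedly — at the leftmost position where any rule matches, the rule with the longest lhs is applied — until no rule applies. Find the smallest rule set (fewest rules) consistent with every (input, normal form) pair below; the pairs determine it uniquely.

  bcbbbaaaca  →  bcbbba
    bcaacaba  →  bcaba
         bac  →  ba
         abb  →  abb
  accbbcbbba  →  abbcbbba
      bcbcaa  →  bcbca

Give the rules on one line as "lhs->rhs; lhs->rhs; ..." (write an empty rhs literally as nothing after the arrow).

aa->a; ac->a

  | bcbbbaaaca => bcbbbaaca => bcbbbaca => bcbbbaa => bcbbba
  | bcaacaba => bcacaba => bcaaba => bcaba
  | bac => ba
  | abb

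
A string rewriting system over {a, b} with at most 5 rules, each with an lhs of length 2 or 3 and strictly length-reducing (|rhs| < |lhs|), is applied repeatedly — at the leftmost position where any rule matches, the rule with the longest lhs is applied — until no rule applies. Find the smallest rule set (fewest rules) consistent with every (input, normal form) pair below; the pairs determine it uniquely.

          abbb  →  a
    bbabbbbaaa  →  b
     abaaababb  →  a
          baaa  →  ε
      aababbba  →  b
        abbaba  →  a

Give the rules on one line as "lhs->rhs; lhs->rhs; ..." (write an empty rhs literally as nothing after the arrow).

aa->b; aaa->aa; ab->a; bb->

  | abbb => abb => ab => a
  | bbabbbbaaa => abbbbaaa => abbbaaa => abbaaa => abaaa => aaaa => aaa => aa => b
  | abaaababb => aaaababb => aaababb => aababb => bbabb => abb => ab => a
  | baaa => baa => bb => ε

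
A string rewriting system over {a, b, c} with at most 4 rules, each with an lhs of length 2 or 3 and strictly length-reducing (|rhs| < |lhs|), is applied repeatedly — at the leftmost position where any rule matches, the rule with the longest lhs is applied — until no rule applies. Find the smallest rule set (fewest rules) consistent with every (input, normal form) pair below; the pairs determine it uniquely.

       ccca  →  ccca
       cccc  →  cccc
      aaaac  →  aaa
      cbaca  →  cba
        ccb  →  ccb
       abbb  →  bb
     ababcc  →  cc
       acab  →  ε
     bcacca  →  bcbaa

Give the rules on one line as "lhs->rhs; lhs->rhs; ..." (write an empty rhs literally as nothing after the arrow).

  | ccca
  | cccc
  | aaaac => aaa
  | cbaca => cba

ab->; ac->; acc->ba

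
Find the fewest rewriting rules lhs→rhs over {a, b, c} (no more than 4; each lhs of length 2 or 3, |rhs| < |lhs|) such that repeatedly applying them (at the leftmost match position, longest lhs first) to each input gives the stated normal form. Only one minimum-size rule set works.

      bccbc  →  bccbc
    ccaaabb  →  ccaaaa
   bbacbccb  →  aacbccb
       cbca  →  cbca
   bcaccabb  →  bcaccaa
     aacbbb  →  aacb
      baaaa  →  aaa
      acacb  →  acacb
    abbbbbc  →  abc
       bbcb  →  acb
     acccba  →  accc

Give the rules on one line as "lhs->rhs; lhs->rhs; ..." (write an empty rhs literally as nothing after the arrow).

  | bccbc
  | ccaaabb => ccaaaa
  | bbacbccb => aacbccb
  | cbca

ba->; bb->a; bbb->b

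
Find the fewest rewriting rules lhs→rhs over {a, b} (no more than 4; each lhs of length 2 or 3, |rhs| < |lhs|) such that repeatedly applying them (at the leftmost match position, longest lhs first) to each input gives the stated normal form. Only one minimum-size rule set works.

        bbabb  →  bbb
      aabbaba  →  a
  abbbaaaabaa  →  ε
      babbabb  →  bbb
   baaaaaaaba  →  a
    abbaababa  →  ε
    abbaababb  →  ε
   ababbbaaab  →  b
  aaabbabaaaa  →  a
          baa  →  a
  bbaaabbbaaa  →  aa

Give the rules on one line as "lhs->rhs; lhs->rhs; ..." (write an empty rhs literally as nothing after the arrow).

aaa->b; aba->; abb->; ba->

  | bbabb => bbb
  | aabbaba => aaba => a
  | abbbaaaabaa => baaaabaa => aaabaa => bbaa => ba => ε
  | babbabb => bbabb => bbb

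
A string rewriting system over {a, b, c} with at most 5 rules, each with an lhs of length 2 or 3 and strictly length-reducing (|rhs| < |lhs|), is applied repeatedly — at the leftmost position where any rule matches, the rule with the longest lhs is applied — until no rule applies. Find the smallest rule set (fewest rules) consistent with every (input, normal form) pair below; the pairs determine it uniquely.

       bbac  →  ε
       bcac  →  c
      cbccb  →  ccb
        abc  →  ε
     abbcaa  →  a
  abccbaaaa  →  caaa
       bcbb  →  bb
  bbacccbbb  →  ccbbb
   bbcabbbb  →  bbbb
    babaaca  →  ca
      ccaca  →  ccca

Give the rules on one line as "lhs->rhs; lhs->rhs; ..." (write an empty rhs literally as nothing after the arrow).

ab->b; ac->c; ba->; bc->

  | bbac => bc => ε
  | bcac => ac => c
  | cbccb => ccb
  | abc => bc => ε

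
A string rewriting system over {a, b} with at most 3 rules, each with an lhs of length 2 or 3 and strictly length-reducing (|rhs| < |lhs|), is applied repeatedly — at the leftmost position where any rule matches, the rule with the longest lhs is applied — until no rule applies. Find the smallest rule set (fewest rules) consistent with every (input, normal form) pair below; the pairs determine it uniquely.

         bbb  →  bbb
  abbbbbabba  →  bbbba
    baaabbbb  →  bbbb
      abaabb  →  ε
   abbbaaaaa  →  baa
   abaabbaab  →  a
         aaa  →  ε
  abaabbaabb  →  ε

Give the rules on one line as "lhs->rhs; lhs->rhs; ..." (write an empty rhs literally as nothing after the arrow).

  | bbb
  | abbbbbabba => bbbbabba => bbbba
  | baaabbbb => babbbbb => bbbb
  | abaabb => aabb => ab => ε

aaa->ab; ab->; bab->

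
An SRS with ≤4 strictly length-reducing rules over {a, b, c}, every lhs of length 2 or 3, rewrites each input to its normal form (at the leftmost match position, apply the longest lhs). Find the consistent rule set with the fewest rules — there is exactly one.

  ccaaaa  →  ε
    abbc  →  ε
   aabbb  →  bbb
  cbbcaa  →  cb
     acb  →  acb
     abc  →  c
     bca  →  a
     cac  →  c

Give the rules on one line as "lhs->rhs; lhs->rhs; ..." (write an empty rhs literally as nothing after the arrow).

  | ccaaaa => caaa => aa => ε
  | abbc => bc => ε
  | aabbb => bbb
  | cbbcaa => cbaa => cb

aa->; ab->; bc->; ca->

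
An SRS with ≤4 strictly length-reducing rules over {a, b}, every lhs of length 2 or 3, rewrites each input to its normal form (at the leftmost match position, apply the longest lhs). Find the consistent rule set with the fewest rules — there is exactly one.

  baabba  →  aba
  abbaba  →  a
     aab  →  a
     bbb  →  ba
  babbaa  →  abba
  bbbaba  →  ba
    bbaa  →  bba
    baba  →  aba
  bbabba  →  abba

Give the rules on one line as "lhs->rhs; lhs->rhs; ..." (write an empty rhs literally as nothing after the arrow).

aa->a; aab->a; bab->ab; bbb->ba

  | baabba => baba => aba
  | abbaba => ababa => aaba => aa => a
  | aab => a
  | bbb => ba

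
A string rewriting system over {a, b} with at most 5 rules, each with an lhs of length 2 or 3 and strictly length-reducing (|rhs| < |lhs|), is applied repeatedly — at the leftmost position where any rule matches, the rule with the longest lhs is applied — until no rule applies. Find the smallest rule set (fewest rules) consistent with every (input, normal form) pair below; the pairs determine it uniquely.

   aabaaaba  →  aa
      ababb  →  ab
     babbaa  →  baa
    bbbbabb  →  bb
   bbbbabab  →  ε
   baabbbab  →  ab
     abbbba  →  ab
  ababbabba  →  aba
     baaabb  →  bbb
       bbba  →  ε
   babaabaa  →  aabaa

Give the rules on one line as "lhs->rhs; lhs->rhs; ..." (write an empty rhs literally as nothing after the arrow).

aaa->; abb->; bab->; bba->ab

  | aabaaaba => aabba => aa
  | ababb => ab
  | babbaa => baa
  | bbbbabb => bbabbb => abbbb => bb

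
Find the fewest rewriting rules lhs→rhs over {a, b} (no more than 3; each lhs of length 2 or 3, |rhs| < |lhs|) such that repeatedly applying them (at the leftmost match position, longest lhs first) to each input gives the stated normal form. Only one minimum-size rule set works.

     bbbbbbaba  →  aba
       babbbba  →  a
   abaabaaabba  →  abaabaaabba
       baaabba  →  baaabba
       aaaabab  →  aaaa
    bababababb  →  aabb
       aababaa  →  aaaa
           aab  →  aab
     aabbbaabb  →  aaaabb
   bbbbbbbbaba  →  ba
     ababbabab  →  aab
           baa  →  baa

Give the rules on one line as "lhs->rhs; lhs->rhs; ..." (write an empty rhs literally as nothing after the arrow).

  | bbbbbbaba => bbbaba => aba
  | babbbba => bbba => a
  | abaabaaabba
  | baaabba

bab->; bbb->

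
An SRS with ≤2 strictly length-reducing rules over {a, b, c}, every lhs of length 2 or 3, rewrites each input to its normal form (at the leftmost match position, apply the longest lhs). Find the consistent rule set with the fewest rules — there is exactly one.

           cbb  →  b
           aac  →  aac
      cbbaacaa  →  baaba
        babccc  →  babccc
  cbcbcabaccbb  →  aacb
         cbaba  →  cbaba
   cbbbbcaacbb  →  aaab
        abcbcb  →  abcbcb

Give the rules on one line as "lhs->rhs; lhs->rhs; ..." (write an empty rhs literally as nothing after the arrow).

  | cbb => ca => b
  | aac
  | cbbaacaa => caaacaa => baacaa => baaba
  | babccc

bb->a; ca->b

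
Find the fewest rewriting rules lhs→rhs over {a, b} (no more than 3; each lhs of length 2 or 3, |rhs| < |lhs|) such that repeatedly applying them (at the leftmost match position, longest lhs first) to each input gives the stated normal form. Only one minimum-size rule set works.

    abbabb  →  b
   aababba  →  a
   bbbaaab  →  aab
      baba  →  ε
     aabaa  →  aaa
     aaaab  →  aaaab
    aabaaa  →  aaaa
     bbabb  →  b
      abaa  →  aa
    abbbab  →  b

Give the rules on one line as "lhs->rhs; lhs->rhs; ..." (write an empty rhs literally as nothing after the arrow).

abb->b; ba->; bb->b

  | abbabb => babb => bb => b
  | aababba => aabba => aba => a
  | bbbaaab => bbaaab => baaab => aab
  | baba => ba => ε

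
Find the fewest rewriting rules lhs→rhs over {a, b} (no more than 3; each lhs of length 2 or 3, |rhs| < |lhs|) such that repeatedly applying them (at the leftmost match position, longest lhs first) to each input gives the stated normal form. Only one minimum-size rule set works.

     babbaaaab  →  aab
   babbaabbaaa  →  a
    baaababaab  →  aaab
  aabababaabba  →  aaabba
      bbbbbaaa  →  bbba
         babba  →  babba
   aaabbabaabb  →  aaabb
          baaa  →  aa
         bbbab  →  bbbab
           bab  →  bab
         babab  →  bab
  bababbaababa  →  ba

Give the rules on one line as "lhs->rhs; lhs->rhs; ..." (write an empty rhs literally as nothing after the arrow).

aba->a; baa->a

  | babbaaaab => babaaab => baaab => aab
  | babbaabbaaa => bababbaaa => babbaaa => babaa => baa => a
  | baaababaab => aababaab => aabaab => aaab
  | aabababaabba => aababaabba => aabaabba => aaabba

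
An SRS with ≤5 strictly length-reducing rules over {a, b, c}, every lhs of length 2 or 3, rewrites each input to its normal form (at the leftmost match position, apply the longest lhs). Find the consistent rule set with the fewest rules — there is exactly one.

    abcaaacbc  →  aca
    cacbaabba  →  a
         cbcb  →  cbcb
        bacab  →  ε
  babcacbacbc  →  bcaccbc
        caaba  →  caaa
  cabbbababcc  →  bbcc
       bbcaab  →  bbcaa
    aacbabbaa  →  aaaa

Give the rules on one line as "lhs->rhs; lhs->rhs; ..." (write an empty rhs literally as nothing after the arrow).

  | abcaaacbc => acaaacbc => acaabc => acaac => aca
  | cacbaabba => cacabba => caba => a
  | cbcb
  | bacab => cab => ε

aac->a; ab->a; ba->; cab->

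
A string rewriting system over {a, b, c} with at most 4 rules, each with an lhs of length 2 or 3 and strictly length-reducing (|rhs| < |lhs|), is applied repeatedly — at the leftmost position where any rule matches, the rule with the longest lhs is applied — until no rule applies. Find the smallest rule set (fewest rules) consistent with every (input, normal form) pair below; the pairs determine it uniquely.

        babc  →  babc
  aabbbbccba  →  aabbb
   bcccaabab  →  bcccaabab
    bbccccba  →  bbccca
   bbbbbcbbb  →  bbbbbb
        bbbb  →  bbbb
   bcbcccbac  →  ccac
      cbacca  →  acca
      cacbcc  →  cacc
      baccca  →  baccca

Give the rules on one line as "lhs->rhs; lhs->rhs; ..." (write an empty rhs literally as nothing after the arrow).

bca->; bcb->; cb->

  | babc
  | aabbbbccba => aabbbbca => aabbb
  | bcccaabab
  | bbccccba => bbccca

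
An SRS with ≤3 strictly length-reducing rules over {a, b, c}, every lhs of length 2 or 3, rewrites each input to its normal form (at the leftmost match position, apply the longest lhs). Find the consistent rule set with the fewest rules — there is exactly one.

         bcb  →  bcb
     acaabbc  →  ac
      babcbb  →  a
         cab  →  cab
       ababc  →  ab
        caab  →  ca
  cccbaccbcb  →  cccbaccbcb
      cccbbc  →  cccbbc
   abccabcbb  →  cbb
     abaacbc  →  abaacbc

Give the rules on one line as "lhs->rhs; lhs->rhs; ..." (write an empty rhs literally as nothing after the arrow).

aab->a; abc->; bbb->a

  | bcb
  | acaabbc => acabc => ac
  | babcbb => bbb => a
  | cab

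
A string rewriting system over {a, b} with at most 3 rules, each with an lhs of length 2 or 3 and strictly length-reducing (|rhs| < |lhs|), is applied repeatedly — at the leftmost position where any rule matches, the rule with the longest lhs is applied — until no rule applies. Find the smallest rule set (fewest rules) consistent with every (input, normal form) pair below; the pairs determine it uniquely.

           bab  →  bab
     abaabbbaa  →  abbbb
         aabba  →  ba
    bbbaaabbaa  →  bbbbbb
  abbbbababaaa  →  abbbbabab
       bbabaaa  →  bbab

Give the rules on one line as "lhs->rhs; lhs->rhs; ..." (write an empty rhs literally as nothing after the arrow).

  | bab
  | abaabbbaa => abbbaa => abbbb
  | aabba => ba
  | bbbaaabbaa => bbbbbaa => bbbbbb

aa->b; aaa->; aab->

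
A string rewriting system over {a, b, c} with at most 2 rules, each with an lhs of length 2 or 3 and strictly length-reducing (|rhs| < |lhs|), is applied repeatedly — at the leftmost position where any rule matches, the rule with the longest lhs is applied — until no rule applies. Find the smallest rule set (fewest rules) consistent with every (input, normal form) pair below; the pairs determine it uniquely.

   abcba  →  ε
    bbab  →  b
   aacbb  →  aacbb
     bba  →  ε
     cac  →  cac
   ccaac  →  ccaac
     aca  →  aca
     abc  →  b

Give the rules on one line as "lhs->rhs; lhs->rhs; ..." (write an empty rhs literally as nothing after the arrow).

abc->b; bba->

  | abcba => bba => ε
  | bbab => b
  | aacbb
  | bba => ε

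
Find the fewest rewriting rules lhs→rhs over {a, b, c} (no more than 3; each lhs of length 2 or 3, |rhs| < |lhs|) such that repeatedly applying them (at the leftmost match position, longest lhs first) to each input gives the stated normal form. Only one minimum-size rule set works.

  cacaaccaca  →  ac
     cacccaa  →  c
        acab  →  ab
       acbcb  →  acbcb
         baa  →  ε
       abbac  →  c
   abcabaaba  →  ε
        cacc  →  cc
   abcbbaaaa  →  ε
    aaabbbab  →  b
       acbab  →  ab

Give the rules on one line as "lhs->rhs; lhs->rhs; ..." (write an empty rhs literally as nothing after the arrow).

  | cacaaccaca => caaccaca => accaca => acca => ac
  | cacccaa => cccaa => cca => c
  | acab => ab
  | acbcb

aa->; ba->a; ca->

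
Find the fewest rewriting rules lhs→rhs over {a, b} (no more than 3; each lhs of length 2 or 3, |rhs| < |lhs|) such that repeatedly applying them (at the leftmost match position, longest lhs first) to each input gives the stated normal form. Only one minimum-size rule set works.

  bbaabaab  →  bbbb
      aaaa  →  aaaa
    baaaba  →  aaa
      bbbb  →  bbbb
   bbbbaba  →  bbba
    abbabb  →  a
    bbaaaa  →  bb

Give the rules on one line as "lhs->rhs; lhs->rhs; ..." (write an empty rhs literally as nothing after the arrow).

  | bbaabaab => bbbaab => bbbb
  | aaaa
  | baaaba => baba => aaa
  | bbbb

ab->; baa->b; bab->aa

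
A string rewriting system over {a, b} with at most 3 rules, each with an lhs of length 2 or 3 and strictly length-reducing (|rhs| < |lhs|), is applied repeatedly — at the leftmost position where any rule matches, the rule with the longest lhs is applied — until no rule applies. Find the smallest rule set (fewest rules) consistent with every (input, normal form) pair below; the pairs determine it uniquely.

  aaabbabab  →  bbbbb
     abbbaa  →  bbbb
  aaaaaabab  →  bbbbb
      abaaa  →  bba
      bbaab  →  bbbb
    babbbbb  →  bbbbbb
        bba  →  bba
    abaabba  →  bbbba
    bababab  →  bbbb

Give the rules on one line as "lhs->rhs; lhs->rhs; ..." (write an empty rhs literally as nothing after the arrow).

  | aaabbabab => babbabab => bbbabab => bbbbab => bbbbb
  | abbbaa => bbbaa => bbbb
  | aaaaaabab => baaaabab => bbaabab => bbbbab => bbbbb
  | abaaa => baaa => bba

aa->b; ab->b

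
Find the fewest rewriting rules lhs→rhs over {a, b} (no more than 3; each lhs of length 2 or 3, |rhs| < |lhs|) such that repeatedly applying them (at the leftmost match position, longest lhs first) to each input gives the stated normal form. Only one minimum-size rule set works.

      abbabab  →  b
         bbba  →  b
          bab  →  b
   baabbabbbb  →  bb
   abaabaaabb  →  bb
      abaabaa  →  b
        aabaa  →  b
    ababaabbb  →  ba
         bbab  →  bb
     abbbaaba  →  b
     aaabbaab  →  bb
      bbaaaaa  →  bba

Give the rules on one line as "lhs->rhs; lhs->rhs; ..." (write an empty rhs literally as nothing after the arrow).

  | abbabab => babab => bab => b
  | bbba => baa => b
  | bab => b
  | baabbabbbb => bbbabbbb => baabbbb => bbbbb => babb => bb

aa->; ab->; bbb->ba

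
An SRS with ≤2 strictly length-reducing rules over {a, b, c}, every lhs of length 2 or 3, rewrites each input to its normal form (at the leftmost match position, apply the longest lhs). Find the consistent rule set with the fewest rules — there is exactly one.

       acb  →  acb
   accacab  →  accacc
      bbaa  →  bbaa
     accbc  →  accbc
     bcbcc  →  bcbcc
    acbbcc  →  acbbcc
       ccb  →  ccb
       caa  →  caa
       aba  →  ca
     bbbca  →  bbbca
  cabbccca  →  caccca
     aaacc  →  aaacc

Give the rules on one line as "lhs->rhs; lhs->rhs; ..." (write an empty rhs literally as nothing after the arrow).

ab->c; abb->a

  | acb
  | accacab => accacc
  | bbaa
  | accbc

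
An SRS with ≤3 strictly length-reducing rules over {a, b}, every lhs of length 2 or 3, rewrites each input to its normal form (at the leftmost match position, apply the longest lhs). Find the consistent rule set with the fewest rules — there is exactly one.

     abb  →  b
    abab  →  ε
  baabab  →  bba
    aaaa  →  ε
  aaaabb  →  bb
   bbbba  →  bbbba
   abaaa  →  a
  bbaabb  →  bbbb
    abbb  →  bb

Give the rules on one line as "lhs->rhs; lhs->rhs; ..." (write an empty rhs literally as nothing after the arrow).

  | abb => b
  | abab => ab => ε
  | baabab => bbab => bba
  | aaaa => aa => ε

aa->; ab->; bab->ba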